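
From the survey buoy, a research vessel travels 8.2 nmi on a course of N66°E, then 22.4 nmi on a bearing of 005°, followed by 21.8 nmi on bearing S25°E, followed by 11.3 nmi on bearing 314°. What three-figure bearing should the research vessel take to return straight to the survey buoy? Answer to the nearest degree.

217°

Leg 1 (N66°E, 8.2 nmi): east 8.2 sin 66° = 7.49, north 8.2 cos 66° = 3.34
Leg 2 (005°, 22.4 nmi): east 22.4 sin 5° = 1.95, north 22.4 cos 5° = 22.31
Leg 3 (S25°E, 21.8 nmi): east 21.8 sin 155° = 9.21, north 21.8 cos 155° = -19.76
Leg 4 (314°, 11.3 nmi): east 11.3 sin 314° = -8.13, north 11.3 cos 314° = 7.85
Net displacement: 10.53 east, 13.74 north. Direction back to start is (-10.53, -13.74): bearing = atan2(-10.53, -13.74) mod 360° = 217.46° ≈ 217°.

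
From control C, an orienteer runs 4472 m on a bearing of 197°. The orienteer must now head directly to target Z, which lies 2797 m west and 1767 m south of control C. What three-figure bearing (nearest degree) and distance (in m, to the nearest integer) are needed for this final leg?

Leg 1 (197°, 4472 m): east 4472 sin 197° = -1307.49, north 4472 cos 197° = -4276.59
Current position: (-1307.49, -4276.59). Target: (-2797, -1767). Remaining: Δeast = -1489.51, Δnorth = 2509.59.
Bearing = atan2(-1489.51, 2509.59) mod 360° = 329.31°; distance = √((-1489.51)² + (2509.59)²) = 2918.342 m.

329°, 2918 m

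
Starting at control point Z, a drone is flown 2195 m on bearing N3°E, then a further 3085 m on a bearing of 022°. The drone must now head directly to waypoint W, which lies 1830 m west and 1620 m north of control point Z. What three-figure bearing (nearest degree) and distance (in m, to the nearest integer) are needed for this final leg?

Leg 1 (N3°E, 2195 m): east 2195 sin 3° = 114.88, north 2195 cos 3° = 2191.99
Leg 2 (022°, 3085 m): east 3085 sin 22° = 1155.66, north 3085 cos 22° = 2860.36
Current position: (1270.54, 5052.35). Target: (-1830, 1620). Remaining: Δeast = -3100.54, Δnorth = -3432.35.
Bearing = atan2(-3100.54, -3432.35) mod 360° = 222.09°; distance = √((-3100.54)² + (-3432.35)²) = 4625.408 m.

222°, 4625 m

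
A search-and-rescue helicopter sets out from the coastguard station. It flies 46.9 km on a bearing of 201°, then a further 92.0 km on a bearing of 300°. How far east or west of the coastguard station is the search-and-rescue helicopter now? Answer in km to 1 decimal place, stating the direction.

96.5 km west

Leg 1 (201°, 46.9 km): east 46.9 sin 201° = -16.81, north 46.9 cos 201° = -43.78
Leg 2 (300°, 92.0 km): east 92.0 sin 300° = -79.67, north 92.0 cos 300° = 46.00
Net east component: -96.48 km.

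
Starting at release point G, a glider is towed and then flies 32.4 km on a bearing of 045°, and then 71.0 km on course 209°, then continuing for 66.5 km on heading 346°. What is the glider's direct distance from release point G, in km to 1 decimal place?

37.5 km

Leg 1 (045°, 32.4 km): east 32.4 sin 45° = 22.91, north 32.4 cos 45° = 22.91
Leg 2 (209°, 71.0 km): east 71.0 sin 209° = -34.42, north 71.0 cos 209° = -62.10
Leg 3 (346°, 66.5 km): east 66.5 sin 346° = -16.09, north 66.5 cos 346° = 64.52
Net: -27.60 east, 25.34 north. Distance = √((-27.60)² + (25.34)²) = 37.466 km.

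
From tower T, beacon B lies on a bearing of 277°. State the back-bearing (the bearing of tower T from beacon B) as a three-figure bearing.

Back-bearing = 277° − 180° = 097°.

097°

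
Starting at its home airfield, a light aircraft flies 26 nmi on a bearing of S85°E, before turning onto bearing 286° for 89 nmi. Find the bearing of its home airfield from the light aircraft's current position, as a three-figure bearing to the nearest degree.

110°

Leg 1 (S85°E, 26 nmi): east 26 sin 95° = 25.90, north 26 cos 95° = -2.27
Leg 2 (286°, 89 nmi): east 89 sin 286° = -85.55, north 89 cos 286° = 24.53
Net displacement: -59.65 east, 22.27 north. Direction back to start is (59.65, -22.27): bearing = atan2(59.65, -22.27) mod 360° = 110.47° ≈ 110°.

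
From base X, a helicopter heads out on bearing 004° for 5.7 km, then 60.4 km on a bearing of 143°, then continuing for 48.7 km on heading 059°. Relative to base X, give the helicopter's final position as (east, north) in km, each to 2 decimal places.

Leg 1 (004°, 5.7 km): east 5.7 sin 4° = 0.40, north 5.7 cos 4° = 5.69
Leg 2 (143°, 60.4 km): east 60.4 sin 143° = 36.35, north 60.4 cos 143° = -48.24
Leg 3 (059°, 48.7 km): east 48.7 sin 59° = 41.74, north 48.7 cos 59° = 25.08
Summing: 78.49 km east, -17.47 km north → (78.49, -17.47).

(78.49, -17.47)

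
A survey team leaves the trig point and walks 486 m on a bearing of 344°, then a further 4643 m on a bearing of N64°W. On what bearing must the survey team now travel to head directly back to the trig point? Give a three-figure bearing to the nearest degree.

120°

Leg 1 (344°, 486 m): east 486 sin 344° = -133.96, north 486 cos 344° = 467.17
Leg 2 (N64°W, 4643 m): east 4643 sin 296° = -4173.10, north 4643 cos 296° = 2035.36
Net displacement: -4307.06 east, 2502.53 north. Direction back to start is (4307.06, -2502.53): bearing = atan2(4307.06, -2502.53) mod 360° = 120.16° ≈ 120°.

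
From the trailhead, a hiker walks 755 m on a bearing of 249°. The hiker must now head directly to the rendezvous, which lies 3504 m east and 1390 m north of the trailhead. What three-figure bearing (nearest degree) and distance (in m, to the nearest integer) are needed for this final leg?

Leg 1 (249°, 755 m): east 755 sin 249° = -704.85, north 755 cos 249° = -270.57
Current position: (-704.85, -270.57). Target: (3504, 1390). Remaining: Δeast = 4208.85, Δnorth = 1660.57.
Bearing = atan2(4208.85, 1660.57) mod 360° = 68.47°; distance = √((4208.85)² + (1660.57)²) = 4524.592 m.

068°, 4525 m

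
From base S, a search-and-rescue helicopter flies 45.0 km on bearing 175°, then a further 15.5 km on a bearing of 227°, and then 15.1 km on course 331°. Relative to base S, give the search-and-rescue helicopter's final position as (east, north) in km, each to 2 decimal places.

(-14.73, -42.19)

Leg 1 (175°, 45.0 km): east 45.0 sin 175° = 3.92, north 45.0 cos 175° = -44.83
Leg 2 (227°, 15.5 km): east 15.5 sin 227° = -11.34, north 15.5 cos 227° = -10.57
Leg 3 (331°, 15.1 km): east 15.1 sin 331° = -7.32, north 15.1 cos 331° = 13.21
Summing: -14.73 km east, -42.19 km north → (-14.73, -42.19).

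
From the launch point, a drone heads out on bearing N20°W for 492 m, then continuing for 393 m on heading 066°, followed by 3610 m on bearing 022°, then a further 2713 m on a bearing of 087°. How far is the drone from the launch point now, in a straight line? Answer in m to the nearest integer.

Leg 1 (N20°W, 492 m): east 492 sin 340° = -168.27, north 492 cos 340° = 462.33
Leg 2 (066°, 393 m): east 393 sin 66° = 359.02, north 393 cos 66° = 159.85
Leg 3 (022°, 3610 m): east 3610 sin 22° = 1352.33, north 3610 cos 22° = 3347.13
Leg 4 (087°, 2713 m): east 2713 sin 87° = 2709.28, north 2713 cos 87° = 141.99
Net: 4252.36 east, 4111.30 north. Distance = √((4252.36)² + (4111.30)²) = 5914.841 m.

5915 m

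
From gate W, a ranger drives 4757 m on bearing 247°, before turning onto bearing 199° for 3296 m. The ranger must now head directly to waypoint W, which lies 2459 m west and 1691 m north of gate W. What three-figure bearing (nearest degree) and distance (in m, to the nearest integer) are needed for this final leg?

024°, 7307 m

Leg 1 (247°, 4757 m): east 4757 sin 247° = -4378.84, north 4757 cos 247° = -1858.71
Leg 2 (199°, 3296 m): east 3296 sin 199° = -1073.07, north 3296 cos 199° = -3116.43
Current position: (-5451.91, -4975.14). Target: (-2459, 1691). Remaining: Δeast = 2992.91, Δnorth = 6666.14.
Bearing = atan2(2992.91, 6666.14) mod 360° = 24.18°; distance = √((2992.91)² + (6666.14)²) = 7307.183 m.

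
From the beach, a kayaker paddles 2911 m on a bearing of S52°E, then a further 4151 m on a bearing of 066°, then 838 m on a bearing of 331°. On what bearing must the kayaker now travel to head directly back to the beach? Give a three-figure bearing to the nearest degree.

Leg 1 (S52°E, 2911 m): east 2911 sin 128° = 2293.90, north 2911 cos 128° = -1792.19
Leg 2 (066°, 4151 m): east 4151 sin 66° = 3792.13, north 4151 cos 66° = 1688.36
Leg 3 (331°, 838 m): east 838 sin 331° = -406.27, north 838 cos 331° = 732.93
Net displacement: 5679.76 east, 629.10 north. Direction back to start is (-5679.76, -629.10): bearing = atan2(-5679.76, -629.10) mod 360° = 263.68° ≈ 264°.

264°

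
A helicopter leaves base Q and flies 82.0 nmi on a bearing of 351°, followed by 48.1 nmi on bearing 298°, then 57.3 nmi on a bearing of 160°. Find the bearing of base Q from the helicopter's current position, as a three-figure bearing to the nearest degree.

Leg 1 (351°, 82.0 nmi): east 82.0 sin 351° = -12.83, north 82.0 cos 351° = 80.99
Leg 2 (298°, 48.1 nmi): east 48.1 sin 298° = -42.47, north 48.1 cos 298° = 22.58
Leg 3 (160°, 57.3 nmi): east 57.3 sin 160° = 19.60, north 57.3 cos 160° = -53.84
Net displacement: -35.70 east, 49.73 north. Direction back to start is (35.70, -49.73): bearing = atan2(35.70, -49.73) mod 360° = 144.33° ≈ 144°.

144°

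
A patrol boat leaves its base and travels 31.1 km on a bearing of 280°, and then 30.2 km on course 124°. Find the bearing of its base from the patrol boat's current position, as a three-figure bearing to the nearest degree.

Leg 1 (280°, 31.1 km): east 31.1 sin 280° = -30.63, north 31.1 cos 280° = 5.40
Leg 2 (124°, 30.2 km): east 30.2 sin 124° = 25.04, north 30.2 cos 124° = -16.89
Net displacement: -5.59 east, -11.49 north. Direction back to start is (5.59, 11.49): bearing = atan2(5.59, 11.49) mod 360° = 25.95° ≈ 026°.

026°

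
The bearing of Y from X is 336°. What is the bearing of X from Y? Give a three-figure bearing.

Back-bearing = 336° − 180° = 156°.

156°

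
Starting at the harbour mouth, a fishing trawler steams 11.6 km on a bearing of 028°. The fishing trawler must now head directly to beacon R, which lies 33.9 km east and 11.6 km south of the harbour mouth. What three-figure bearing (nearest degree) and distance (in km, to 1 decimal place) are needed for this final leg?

Leg 1 (028°, 11.6 km): east 11.6 sin 28° = 5.45, north 11.6 cos 28° = 10.24
Current position: (5.45, 10.24). Target: (33.9, -11.6). Remaining: Δeast = 28.45, Δnorth = -21.84.
Bearing = atan2(28.45, -21.84) mod 360° = 127.51°; distance = √((28.45)² + (-21.84)²) = 35.871 km.

128°, 35.9 km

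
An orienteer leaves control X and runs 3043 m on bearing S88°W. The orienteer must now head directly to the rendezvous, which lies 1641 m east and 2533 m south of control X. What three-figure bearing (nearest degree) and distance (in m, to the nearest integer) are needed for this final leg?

117°, 5274 m

Leg 1 (S88°W, 3043 m): east 3043 sin 268° = -3041.15, north 3043 cos 268° = -106.20
Current position: (-3041.15, -106.20). Target: (1641, -2533). Remaining: Δeast = 4682.15, Δnorth = -2426.80.
Bearing = atan2(4682.15, -2426.80) mod 360° = 117.40°; distance = √((4682.15)² + (-2426.80)²) = 5273.695 m.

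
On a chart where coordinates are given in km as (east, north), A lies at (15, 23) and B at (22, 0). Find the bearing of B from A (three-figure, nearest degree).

Δeast = 22 − 15 = 7.00; Δnorth = 0 − 23 = -23.00.
Bearing = atan2(Δeast, Δnorth) mod 360° = 163.07° ≈ 163°.

163°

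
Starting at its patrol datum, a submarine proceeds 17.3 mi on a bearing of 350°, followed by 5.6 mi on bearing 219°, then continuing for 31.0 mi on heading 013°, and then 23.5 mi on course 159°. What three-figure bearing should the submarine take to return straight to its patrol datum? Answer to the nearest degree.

Leg 1 (350°, 17.3 mi): east 17.3 sin 350° = -3.00, north 17.3 cos 350° = 17.04
Leg 2 (219°, 5.6 mi): east 5.6 sin 219° = -3.52, north 5.6 cos 219° = -4.35
Leg 3 (013°, 31.0 mi): east 31.0 sin 13° = 6.97, north 31.0 cos 13° = 30.21
Leg 4 (159°, 23.5 mi): east 23.5 sin 159° = 8.42, north 23.5 cos 159° = -21.94
Net displacement: 8.87 east, 20.95 north. Direction back to start is (-8.87, -20.95): bearing = atan2(-8.87, -20.95) mod 360° = 202.94° ≈ 203°.

203°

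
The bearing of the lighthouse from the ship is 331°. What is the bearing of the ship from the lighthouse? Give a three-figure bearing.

Back-bearing = 331° − 180° = 151°.

151°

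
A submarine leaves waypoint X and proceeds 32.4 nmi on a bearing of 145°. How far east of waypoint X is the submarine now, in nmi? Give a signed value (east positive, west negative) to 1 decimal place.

Leg 1 (145°, 32.4 nmi): east 32.4 sin 145° = 18.58, north 32.4 cos 145° = -26.54
Net east component: 18.58 nmi.

18.6 nmi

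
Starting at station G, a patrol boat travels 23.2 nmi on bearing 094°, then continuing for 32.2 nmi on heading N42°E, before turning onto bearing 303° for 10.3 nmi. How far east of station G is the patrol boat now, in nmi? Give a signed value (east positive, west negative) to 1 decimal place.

Leg 1 (094°, 23.2 nmi): east 23.2 sin 94° = 23.14, north 23.2 cos 94° = -1.62
Leg 2 (N42°E, 32.2 nmi): east 32.2 sin 42° = 21.55, north 32.2 cos 42° = 23.93
Leg 3 (303°, 10.3 nmi): east 10.3 sin 303° = -8.64, north 10.3 cos 303° = 5.61
Net east component: 36.05 nmi.

36.1 nmi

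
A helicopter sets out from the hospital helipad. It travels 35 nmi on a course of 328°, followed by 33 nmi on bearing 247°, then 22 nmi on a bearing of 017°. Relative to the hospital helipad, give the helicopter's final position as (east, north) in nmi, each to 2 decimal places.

Leg 1 (328°, 35 nmi): east 35 sin 328° = -18.55, north 35 cos 328° = 29.68
Leg 2 (247°, 33 nmi): east 33 sin 247° = -30.38, north 33 cos 247° = -12.89
Leg 3 (017°, 22 nmi): east 22 sin 17° = 6.43, north 22 cos 17° = 21.04
Summing: -42.49 nmi east, 37.83 nmi north → (-42.49, 37.83).

(-42.49, 37.83)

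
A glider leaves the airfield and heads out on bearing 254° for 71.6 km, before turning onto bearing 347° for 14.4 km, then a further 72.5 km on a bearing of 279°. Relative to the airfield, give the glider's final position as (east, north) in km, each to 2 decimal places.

Leg 1 (254°, 71.6 km): east 71.6 sin 254° = -68.83, north 71.6 cos 254° = -19.74
Leg 2 (347°, 14.4 km): east 14.4 sin 347° = -3.24, north 14.4 cos 347° = 14.03
Leg 3 (279°, 72.5 km): east 72.5 sin 279° = -71.61, north 72.5 cos 279° = 11.34
Summing: -143.67 km east, 5.64 km north → (-143.67, 5.64).

(-143.67, 5.64)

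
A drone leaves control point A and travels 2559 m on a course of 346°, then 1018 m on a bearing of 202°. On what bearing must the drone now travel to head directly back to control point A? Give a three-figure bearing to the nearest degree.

147°

Leg 1 (346°, 2559 m): east 2559 sin 346° = -619.08, north 2559 cos 346° = 2482.99
Leg 2 (202°, 1018 m): east 1018 sin 202° = -381.35, north 1018 cos 202° = -943.87
Net displacement: -1000.43 east, 1539.11 north. Direction back to start is (1000.43, -1539.11): bearing = atan2(1000.43, -1539.11) mod 360° = 146.98° ≈ 147°.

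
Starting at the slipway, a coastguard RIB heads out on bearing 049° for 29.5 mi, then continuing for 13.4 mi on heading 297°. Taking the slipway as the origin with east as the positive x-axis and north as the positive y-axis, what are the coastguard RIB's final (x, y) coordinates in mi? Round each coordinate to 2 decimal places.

Leg 1 (049°, 29.5 mi): east 29.5 sin 49° = 22.26, north 29.5 cos 49° = 19.35
Leg 2 (297°, 13.4 mi): east 13.4 sin 297° = -11.94, north 13.4 cos 297° = 6.08
Summing: 10.32 mi east, 25.44 mi north → (10.32, 25.44).

(10.32, 25.44)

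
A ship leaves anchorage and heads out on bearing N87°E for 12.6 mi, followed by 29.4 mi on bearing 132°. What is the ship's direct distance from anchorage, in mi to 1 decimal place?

Leg 1 (N87°E, 12.6 mi): east 12.6 sin 87° = 12.58, north 12.6 cos 87° = 0.66
Leg 2 (132°, 29.4 mi): east 29.4 sin 132° = 21.85, north 29.4 cos 132° = -19.67
Net: 34.43 east, -19.01 north. Distance = √((34.43)² + (-19.01)²) = 39.332 mi.

39.3 mi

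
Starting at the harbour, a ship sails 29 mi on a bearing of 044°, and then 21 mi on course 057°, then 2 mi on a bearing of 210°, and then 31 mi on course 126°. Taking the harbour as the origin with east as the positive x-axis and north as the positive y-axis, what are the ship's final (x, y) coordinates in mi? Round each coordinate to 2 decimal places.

(61.84, 12.34)

Leg 1 (044°, 29 mi): east 29 sin 44° = 20.15, north 29 cos 44° = 20.86
Leg 2 (057°, 21 mi): east 21 sin 57° = 17.61, north 21 cos 57° = 11.44
Leg 3 (210°, 2 mi): east 2 sin 210° = -1.00, north 2 cos 210° = -1.73
Leg 4 (126°, 31 mi): east 31 sin 126° = 25.08, north 31 cos 126° = -18.22
Summing: 61.84 mi east, 12.34 mi north → (61.84, 12.34).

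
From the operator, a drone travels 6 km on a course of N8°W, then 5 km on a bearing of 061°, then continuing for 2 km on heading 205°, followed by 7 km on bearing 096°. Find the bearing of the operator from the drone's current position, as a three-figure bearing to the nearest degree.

Leg 1 (N8°W, 6 km): east 6 sin 352° = -0.84, north 6 cos 352° = 5.94
Leg 2 (061°, 5 km): east 5 sin 61° = 4.37, north 5 cos 61° = 2.42
Leg 3 (205°, 2 km): east 2 sin 205° = -0.85, north 2 cos 205° = -1.81
Leg 4 (096°, 7 km): east 7 sin 96° = 6.96, north 7 cos 96° = -0.73
Net displacement: 9.65 east, 5.82 north. Direction back to start is (-9.65, -5.82): bearing = atan2(-9.65, -5.82) mod 360° = 238.91° ≈ 239°.

239°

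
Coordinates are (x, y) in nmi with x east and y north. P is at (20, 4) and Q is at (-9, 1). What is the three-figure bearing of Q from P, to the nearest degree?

Δeast = -9 − 20 = -29.00; Δnorth = 1 − 4 = -3.00.
Bearing = atan2(Δeast, Δnorth) mod 360° = 264.09° ≈ 264°.

264°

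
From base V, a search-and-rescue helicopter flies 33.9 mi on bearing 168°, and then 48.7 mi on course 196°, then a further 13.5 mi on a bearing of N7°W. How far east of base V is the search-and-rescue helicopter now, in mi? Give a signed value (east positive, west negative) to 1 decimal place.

-8.0 mi

Leg 1 (168°, 33.9 mi): east 33.9 sin 168° = 7.05, north 33.9 cos 168° = -33.16
Leg 2 (196°, 48.7 mi): east 48.7 sin 196° = -13.42, north 48.7 cos 196° = -46.81
Leg 3 (N7°W, 13.5 mi): east 13.5 sin 353° = -1.65, north 13.5 cos 353° = 13.40
Net east component: -8.02 mi.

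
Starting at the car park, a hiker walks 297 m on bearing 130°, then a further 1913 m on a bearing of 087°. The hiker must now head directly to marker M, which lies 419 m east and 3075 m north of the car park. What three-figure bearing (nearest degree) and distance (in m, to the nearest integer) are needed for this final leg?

Leg 1 (130°, 297 m): east 297 sin 130° = 227.52, north 297 cos 130° = -190.91
Leg 2 (087°, 1913 m): east 1913 sin 87° = 1910.38, north 1913 cos 87° = 100.12
Current position: (2137.89, -90.79). Target: (419, 3075). Remaining: Δeast = -1718.89, Δnorth = 3165.79.
Bearing = atan2(-1718.89, 3165.79) mod 360° = 331.50°; distance = √((-1718.89)² + (3165.79)²) = 3602.335 m.

331°, 3602 m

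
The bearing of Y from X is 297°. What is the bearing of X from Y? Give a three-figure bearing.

117°

Back-bearing = 297° − 180° = 117°.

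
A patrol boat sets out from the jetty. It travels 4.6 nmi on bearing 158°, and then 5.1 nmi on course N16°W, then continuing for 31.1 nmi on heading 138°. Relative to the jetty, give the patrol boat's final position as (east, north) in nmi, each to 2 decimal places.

(21.13, -22.47)

Leg 1 (158°, 4.6 nmi): east 4.6 sin 158° = 1.72, north 4.6 cos 158° = -4.27
Leg 2 (N16°W, 5.1 nmi): east 5.1 sin 344° = -1.41, north 5.1 cos 344° = 4.90
Leg 3 (138°, 31.1 nmi): east 31.1 sin 138° = 20.81, north 31.1 cos 138° = -23.11
Summing: 21.13 nmi east, -22.47 nmi north → (21.13, -22.47).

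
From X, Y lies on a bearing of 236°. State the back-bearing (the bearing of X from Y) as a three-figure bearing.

Back-bearing = 236° − 180° = 056°.

056°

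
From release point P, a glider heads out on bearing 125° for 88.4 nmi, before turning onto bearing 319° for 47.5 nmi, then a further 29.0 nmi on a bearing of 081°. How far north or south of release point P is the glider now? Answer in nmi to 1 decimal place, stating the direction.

10.3 nmi south

Leg 1 (125°, 88.4 nmi): east 88.4 sin 125° = 72.41, north 88.4 cos 125° = -50.70
Leg 2 (319°, 47.5 nmi): east 47.5 sin 319° = -31.16, north 47.5 cos 319° = 35.85
Leg 3 (081°, 29.0 nmi): east 29.0 sin 81° = 28.64, north 29.0 cos 81° = 4.54
Net north component: -10.32 nmi.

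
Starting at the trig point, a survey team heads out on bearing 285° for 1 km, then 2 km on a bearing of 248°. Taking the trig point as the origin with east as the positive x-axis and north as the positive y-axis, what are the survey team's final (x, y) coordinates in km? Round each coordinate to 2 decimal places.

(-2.82, -0.49)

Leg 1 (285°, 1 km): east 1 sin 285° = -0.97, north 1 cos 285° = 0.26
Leg 2 (248°, 2 km): east 2 sin 248° = -1.85, north 2 cos 248° = -0.75
Summing: -2.82 km east, -0.49 km north → (-2.82, -0.49).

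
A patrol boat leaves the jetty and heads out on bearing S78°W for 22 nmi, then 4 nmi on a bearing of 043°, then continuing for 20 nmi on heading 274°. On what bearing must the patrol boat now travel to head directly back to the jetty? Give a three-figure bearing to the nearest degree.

090°

Leg 1 (S78°W, 22 nmi): east 22 sin 258° = -21.52, north 22 cos 258° = -4.57
Leg 2 (043°, 4 nmi): east 4 sin 43° = 2.73, north 4 cos 43° = 2.93
Leg 3 (274°, 20 nmi): east 20 sin 274° = -19.95, north 20 cos 274° = 1.40
Net displacement: -38.74 east, -0.25 north. Direction back to start is (38.74, 0.25): bearing = atan2(38.74, 0.25) mod 360° = 89.63° ≈ 090°.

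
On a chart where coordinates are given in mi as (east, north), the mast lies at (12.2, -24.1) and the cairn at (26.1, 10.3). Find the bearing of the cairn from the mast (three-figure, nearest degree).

022°

Δeast = 26.1 − 12.2 = 13.90; Δnorth = 10.3 − -24.1 = 34.40.
Bearing = atan2(Δeast, Δnorth) mod 360° = 22.00° ≈ 022°.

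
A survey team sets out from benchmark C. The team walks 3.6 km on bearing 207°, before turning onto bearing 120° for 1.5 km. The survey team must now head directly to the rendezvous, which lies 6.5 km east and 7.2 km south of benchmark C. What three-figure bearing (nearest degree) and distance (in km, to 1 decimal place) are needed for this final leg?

Leg 1 (207°, 3.6 km): east 3.6 sin 207° = -1.63, north 3.6 cos 207° = -3.21
Leg 2 (120°, 1.5 km): east 1.5 sin 120° = 1.30, north 1.5 cos 120° = -0.75
Current position: (-0.34, -3.96). Target: (6.5, -7.2). Remaining: Δeast = 6.84, Δnorth = -3.24.
Bearing = atan2(6.84, -3.24) mod 360° = 115.38°; distance = √((6.84)² + (-3.24)²) = 7.565 km.

115°, 7.6 km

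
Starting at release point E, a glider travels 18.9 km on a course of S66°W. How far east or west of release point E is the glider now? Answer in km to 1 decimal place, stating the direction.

Leg 1 (S66°W, 18.9 km): east 18.9 sin 246° = -17.27, north 18.9 cos 246° = -7.69
Net east component: -17.27 km.

17.3 km west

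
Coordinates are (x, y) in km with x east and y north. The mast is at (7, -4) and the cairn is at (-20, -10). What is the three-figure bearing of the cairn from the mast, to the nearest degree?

Δeast = -20 − 7 = -27.00; Δnorth = -10 − -4 = -6.00.
Bearing = atan2(Δeast, Δnorth) mod 360° = 257.47° ≈ 257°.

257°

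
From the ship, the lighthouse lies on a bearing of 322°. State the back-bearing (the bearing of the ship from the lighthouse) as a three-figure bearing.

Back-bearing = 322° − 180° = 142°.

142°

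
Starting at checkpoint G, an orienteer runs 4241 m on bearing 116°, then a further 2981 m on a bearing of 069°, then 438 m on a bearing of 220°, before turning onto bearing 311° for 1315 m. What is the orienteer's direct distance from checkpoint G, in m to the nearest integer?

Leg 1 (116°, 4241 m): east 4241 sin 116° = 3811.79, north 4241 cos 116° = -1859.13
Leg 2 (069°, 2981 m): east 2981 sin 69° = 2783.00, north 2981 cos 69° = 1068.29
Leg 3 (220°, 438 m): east 438 sin 220° = -281.54, north 438 cos 220° = -335.53
Leg 4 (311°, 1315 m): east 1315 sin 311° = -992.44, north 1315 cos 311° = 862.72
Net: 5320.80 east, -263.65 north. Distance = √((5320.80)² + (-263.65)²) = 5327.333 m.

5327 m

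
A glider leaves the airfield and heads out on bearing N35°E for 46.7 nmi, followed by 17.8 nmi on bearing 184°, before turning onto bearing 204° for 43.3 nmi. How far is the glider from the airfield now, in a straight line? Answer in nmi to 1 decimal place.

20.6 nmi

Leg 1 (N35°E, 46.7 nmi): east 46.7 sin 35° = 26.79, north 46.7 cos 35° = 38.25
Leg 2 (184°, 17.8 nmi): east 17.8 sin 184° = -1.24, north 17.8 cos 184° = -17.76
Leg 3 (204°, 43.3 nmi): east 43.3 sin 204° = -17.61, north 43.3 cos 204° = -39.56
Net: 7.93 east, -19.06 north. Distance = √((7.93)² + (-19.06)²) = 20.644 nmi.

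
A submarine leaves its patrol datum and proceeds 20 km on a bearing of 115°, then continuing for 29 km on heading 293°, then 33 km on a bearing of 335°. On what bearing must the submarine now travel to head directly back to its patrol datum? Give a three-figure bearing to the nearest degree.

146°

Leg 1 (115°, 20 km): east 20 sin 115° = 18.13, north 20 cos 115° = -8.45
Leg 2 (293°, 29 km): east 29 sin 293° = -26.69, north 29 cos 293° = 11.33
Leg 3 (335°, 33 km): east 33 sin 335° = -13.95, north 33 cos 335° = 29.91
Net displacement: -22.51 east, 32.79 north. Direction back to start is (22.51, -32.79): bearing = atan2(22.51, -32.79) mod 360° = 145.52° ≈ 146°.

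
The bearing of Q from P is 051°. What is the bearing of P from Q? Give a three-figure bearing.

Back-bearing = 051° + 180° = 231°.

231°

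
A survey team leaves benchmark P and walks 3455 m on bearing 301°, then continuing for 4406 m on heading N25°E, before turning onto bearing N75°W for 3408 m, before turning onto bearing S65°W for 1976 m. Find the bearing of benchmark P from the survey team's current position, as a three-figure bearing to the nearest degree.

Leg 1 (301°, 3455 m): east 3455 sin 301° = -2961.51, north 3455 cos 301° = 1779.46
Leg 2 (N25°E, 4406 m): east 4406 sin 25° = 1862.06, north 4406 cos 25° = 3993.19
Leg 3 (N75°W, 3408 m): east 3408 sin 285° = -3291.88, north 3408 cos 285° = 882.06
Leg 4 (S65°W, 1976 m): east 1976 sin 245° = -1790.86, north 1976 cos 245° = -835.09
Net displacement: -6182.20 east, 5819.61 north. Direction back to start is (6182.20, -5819.61): bearing = atan2(6182.20, -5819.61) mod 360° = 133.27° ≈ 133°.

133°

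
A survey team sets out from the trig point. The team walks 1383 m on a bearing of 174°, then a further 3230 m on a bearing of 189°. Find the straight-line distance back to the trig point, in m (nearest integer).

Leg 1 (174°, 1383 m): east 1383 sin 174° = 144.56, north 1383 cos 174° = -1375.42
Leg 2 (189°, 3230 m): east 3230 sin 189° = -505.28, north 3230 cos 189° = -3190.23
Net: -360.72 east, -4565.66 north. Distance = √((-360.72)² + (-4565.66)²) = 4579.885 m.

4580 m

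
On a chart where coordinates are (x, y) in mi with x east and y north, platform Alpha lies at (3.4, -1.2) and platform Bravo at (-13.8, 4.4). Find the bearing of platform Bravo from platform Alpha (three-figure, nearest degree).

288°

Δeast = -13.8 − 3.4 = -17.20; Δnorth = 4.4 − -1.2 = 5.60.
Bearing = atan2(Δeast, Δnorth) mod 360° = 288.03° ≈ 288°.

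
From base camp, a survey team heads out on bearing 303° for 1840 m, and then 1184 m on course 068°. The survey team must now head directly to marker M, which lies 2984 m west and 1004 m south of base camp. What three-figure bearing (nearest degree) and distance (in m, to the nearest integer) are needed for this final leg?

226°, 3528 m

Leg 1 (303°, 1840 m): east 1840 sin 303° = -1543.15, north 1840 cos 303° = 1002.14
Leg 2 (068°, 1184 m): east 1184 sin 68° = 1097.79, north 1184 cos 68° = 443.53
Current position: (-445.37, 1445.67). Target: (-2984, -1004). Remaining: Δeast = -2538.63, Δnorth = -2449.67.
Bearing = atan2(-2538.63, -2449.67) mod 360° = 226.02°; distance = √((-2538.63)² + (-2449.67)²) = 3527.823 m.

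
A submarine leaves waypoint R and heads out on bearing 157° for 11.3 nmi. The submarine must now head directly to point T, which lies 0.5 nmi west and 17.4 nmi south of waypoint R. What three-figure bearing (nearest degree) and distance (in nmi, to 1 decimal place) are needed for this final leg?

Leg 1 (157°, 11.3 nmi): east 11.3 sin 157° = 4.42, north 11.3 cos 157° = -10.40
Current position: (4.42, -10.40). Target: (-0.5, -17.4). Remaining: Δeast = -4.92, Δnorth = -7.00.
Bearing = atan2(-4.92, -7.00) mod 360° = 215.08°; distance = √((-4.92)² + (-7.00)²) = 8.552 nmi.

215°, 8.6 nmi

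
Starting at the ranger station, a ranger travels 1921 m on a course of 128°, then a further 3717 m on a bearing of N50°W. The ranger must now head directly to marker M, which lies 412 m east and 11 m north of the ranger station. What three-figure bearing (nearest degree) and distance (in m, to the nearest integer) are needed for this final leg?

124°, 2116 m

Leg 1 (128°, 1921 m): east 1921 sin 128° = 1513.77, north 1921 cos 128° = -1182.69
Leg 2 (N50°W, 3717 m): east 3717 sin 310° = -2847.39, north 3717 cos 310° = 2389.24
Current position: (-1333.62, 1206.56). Target: (412, 11). Remaining: Δeast = 1745.62, Δnorth = -1195.56.
Bearing = atan2(1745.62, -1195.56) mod 360° = 124.41°; distance = √((1745.62)² + (-1195.56)²) = 2115.783 m.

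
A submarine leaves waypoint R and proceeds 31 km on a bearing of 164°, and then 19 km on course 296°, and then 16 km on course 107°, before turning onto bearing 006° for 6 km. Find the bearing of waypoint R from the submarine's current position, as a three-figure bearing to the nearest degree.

Leg 1 (164°, 31 km): east 31 sin 164° = 8.54, north 31 cos 164° = -29.80
Leg 2 (296°, 19 km): east 19 sin 296° = -17.08, north 19 cos 296° = 8.33
Leg 3 (107°, 16 km): east 16 sin 107° = 15.30, north 16 cos 107° = -4.68
Leg 4 (006°, 6 km): east 6 sin 6° = 0.63, north 6 cos 6° = 5.97
Net displacement: 7.40 east, -20.18 north. Direction back to start is (-7.40, 20.18): bearing = atan2(-7.40, 20.18) mod 360° = 339.87° ≈ 340°.

340°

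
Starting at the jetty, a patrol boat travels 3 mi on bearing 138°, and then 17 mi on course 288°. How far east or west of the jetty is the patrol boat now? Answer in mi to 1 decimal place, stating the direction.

14.2 mi west

Leg 1 (138°, 3 mi): east 3 sin 138° = 2.01, north 3 cos 138° = -2.23
Leg 2 (288°, 17 mi): east 17 sin 288° = -16.17, north 17 cos 288° = 5.25
Net east component: -14.16 mi.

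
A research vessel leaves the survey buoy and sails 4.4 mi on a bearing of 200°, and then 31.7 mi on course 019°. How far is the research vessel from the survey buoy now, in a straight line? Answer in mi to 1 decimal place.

Leg 1 (200°, 4.4 mi): east 4.4 sin 200° = -1.50, north 4.4 cos 200° = -4.13
Leg 2 (019°, 31.7 mi): east 31.7 sin 19° = 10.32, north 31.7 cos 19° = 29.97
Net: 8.82 east, 25.84 north. Distance = √((8.82)² + (25.84)²) = 27.301 mi.

27.3 mi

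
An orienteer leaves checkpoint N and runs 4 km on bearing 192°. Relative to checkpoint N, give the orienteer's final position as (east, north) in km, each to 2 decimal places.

(-0.83, -3.91)

Leg 1 (192°, 4 km): east 4 sin 192° = -0.83, north 4 cos 192° = -3.91
Summing: -0.83 km east, -3.91 km north → (-0.83, -3.91).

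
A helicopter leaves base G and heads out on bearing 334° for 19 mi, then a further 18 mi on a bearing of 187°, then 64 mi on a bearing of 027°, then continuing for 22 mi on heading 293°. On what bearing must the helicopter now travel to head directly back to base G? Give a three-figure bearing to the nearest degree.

178°

Leg 1 (334°, 19 mi): east 19 sin 334° = -8.33, north 19 cos 334° = 17.08
Leg 2 (187°, 18 mi): east 18 sin 187° = -2.19, north 18 cos 187° = -17.87
Leg 3 (027°, 64 mi): east 64 sin 27° = 29.06, north 64 cos 27° = 57.02
Leg 4 (293°, 22 mi): east 22 sin 293° = -20.25, north 22 cos 293° = 8.60
Net displacement: -1.72 east, 64.83 north. Direction back to start is (1.72, -64.83): bearing = atan2(1.72, -64.83) mod 360° = 178.48° ≈ 178°.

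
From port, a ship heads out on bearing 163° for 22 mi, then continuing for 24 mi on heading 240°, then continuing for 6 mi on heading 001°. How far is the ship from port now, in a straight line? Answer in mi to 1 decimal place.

Leg 1 (163°, 22 mi): east 22 sin 163° = 6.43, north 22 cos 163° = -21.04
Leg 2 (240°, 24 mi): east 24 sin 240° = -20.78, north 24 cos 240° = -12.00
Leg 3 (001°, 6 mi): east 6 sin 1° = 0.10, north 6 cos 1° = 6.00
Net: -14.25 east, -27.04 north. Distance = √((-14.25)² + (-27.04)²) = 30.564 mi.

30.6 mi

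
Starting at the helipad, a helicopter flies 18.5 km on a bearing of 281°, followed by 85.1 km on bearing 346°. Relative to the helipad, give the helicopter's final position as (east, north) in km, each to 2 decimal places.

Leg 1 (281°, 18.5 km): east 18.5 sin 281° = -18.16, north 18.5 cos 281° = 3.53
Leg 2 (346°, 85.1 km): east 85.1 sin 346° = -20.59, north 85.1 cos 346° = 82.57
Summing: -38.75 km east, 86.10 km north → (-38.75, 86.10).

(-38.75, 86.10)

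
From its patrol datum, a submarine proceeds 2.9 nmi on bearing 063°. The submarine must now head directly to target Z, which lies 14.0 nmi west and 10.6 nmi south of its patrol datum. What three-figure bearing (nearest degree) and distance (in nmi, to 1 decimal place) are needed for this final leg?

234°, 20.4 nmi

Leg 1 (063°, 2.9 nmi): east 2.9 sin 63° = 2.58, north 2.9 cos 63° = 1.32
Current position: (2.58, 1.32). Target: (-14.0, -10.6). Remaining: Δeast = -16.58, Δnorth = -11.92.
Bearing = atan2(-16.58, -11.92) mod 360° = 234.30°; distance = √((-16.58)² + (-11.92)²) = 20.421 nmi.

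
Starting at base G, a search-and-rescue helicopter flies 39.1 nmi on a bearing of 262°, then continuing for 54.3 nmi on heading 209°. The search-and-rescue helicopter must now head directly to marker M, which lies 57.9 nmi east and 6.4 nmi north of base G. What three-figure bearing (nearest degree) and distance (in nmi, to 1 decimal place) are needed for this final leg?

064°, 136.5 nmi

Leg 1 (262°, 39.1 nmi): east 39.1 sin 262° = -38.72, north 39.1 cos 262° = -5.44
Leg 2 (209°, 54.3 nmi): east 54.3 sin 209° = -26.33, north 54.3 cos 209° = -47.49
Current position: (-65.04, -52.93). Target: (57.9, 6.4). Remaining: Δeast = 122.94, Δnorth = 59.33.
Bearing = atan2(122.94, 59.33) mod 360° = 64.24°; distance = √((122.94)² + (59.33)²) = 136.513 nmi.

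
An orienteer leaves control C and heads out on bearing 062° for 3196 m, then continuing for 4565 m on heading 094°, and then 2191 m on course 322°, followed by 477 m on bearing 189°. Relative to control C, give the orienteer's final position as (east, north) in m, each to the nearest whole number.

Leg 1 (062°, 3196 m): east 3196 sin 62° = 2821.90, north 3196 cos 62° = 1500.43
Leg 2 (094°, 4565 m): east 4565 sin 94° = 4553.88, north 4565 cos 94° = -318.44
Leg 3 (322°, 2191 m): east 2191 sin 322° = -1348.91, north 2191 cos 322° = 1726.53
Leg 4 (189°, 477 m): east 477 sin 189° = -74.62, north 477 cos 189° = -471.13
Summing: 5952.25 m east, 2437.40 m north → (5952, 2437).

(5952, 2437)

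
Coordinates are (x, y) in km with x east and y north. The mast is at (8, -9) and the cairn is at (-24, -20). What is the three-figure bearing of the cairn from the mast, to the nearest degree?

Δeast = -24 − 8 = -32.00; Δnorth = -20 − -9 = -11.00.
Bearing = atan2(Δeast, Δnorth) mod 360° = 251.03° ≈ 251°.

251°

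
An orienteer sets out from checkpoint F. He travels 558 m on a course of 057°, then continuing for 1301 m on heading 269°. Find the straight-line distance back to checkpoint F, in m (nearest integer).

Leg 1 (057°, 558 m): east 558 sin 57° = 467.98, north 558 cos 57° = 303.91
Leg 2 (269°, 1301 m): east 1301 sin 269° = -1300.80, north 1301 cos 269° = -22.71
Net: -832.82 east, 281.20 north. Distance = √((-832.82)² + (281.20)²) = 879.017 m.

879 m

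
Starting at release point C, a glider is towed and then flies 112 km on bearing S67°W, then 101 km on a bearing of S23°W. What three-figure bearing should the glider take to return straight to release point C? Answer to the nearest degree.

046°

Leg 1 (S67°W, 112 km): east 112 sin 247° = -103.10, north 112 cos 247° = -43.76
Leg 2 (S23°W, 101 km): east 101 sin 203° = -39.46, north 101 cos 203° = -92.97
Net displacement: -142.56 east, -136.73 north. Direction back to start is (142.56, 136.73): bearing = atan2(142.56, 136.73) mod 360° = 46.20° ≈ 046°.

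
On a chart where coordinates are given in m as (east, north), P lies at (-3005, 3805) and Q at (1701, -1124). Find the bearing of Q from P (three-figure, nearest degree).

136°

Δeast = 1701 − -3005 = 4706.00; Δnorth = -1124 − 3805 = -4929.00.
Bearing = atan2(Δeast, Δnorth) mod 360° = 136.33° ≈ 136°.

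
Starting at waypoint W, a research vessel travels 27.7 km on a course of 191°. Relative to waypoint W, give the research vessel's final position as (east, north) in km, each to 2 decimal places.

(-5.29, -27.19)

Leg 1 (191°, 27.7 km): east 27.7 sin 191° = -5.29, north 27.7 cos 191° = -27.19
Summing: -5.29 km east, -27.19 km north → (-5.29, -27.19).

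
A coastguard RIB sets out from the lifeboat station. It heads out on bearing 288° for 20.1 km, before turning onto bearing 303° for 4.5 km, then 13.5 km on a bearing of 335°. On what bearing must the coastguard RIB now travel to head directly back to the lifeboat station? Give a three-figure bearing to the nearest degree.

126°

Leg 1 (288°, 20.1 km): east 20.1 sin 288° = -19.12, north 20.1 cos 288° = 6.21
Leg 2 (303°, 4.5 km): east 4.5 sin 303° = -3.77, north 4.5 cos 303° = 2.45
Leg 3 (335°, 13.5 km): east 13.5 sin 335° = -5.71, north 13.5 cos 335° = 12.24
Net displacement: -28.60 east, 20.90 north. Direction back to start is (28.60, -20.90): bearing = atan2(28.60, -20.90) mod 360° = 126.16° ≈ 126°.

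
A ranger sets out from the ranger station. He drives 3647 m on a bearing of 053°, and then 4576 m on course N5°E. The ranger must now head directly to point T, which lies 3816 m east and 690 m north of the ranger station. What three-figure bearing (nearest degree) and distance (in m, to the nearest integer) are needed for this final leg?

Leg 1 (053°, 3647 m): east 3647 sin 53° = 2912.62, north 3647 cos 53° = 2194.82
Leg 2 (N5°E, 4576 m): east 4576 sin 5° = 398.82, north 4576 cos 5° = 4558.59
Current position: (3311.45, 6753.41). Target: (3816, 690). Remaining: Δeast = 504.55, Δnorth = -6063.41.
Bearing = atan2(504.55, -6063.41) mod 360° = 175.24°; distance = √((504.55)² + (-6063.41)²) = 6084.363 m.

175°, 6084 m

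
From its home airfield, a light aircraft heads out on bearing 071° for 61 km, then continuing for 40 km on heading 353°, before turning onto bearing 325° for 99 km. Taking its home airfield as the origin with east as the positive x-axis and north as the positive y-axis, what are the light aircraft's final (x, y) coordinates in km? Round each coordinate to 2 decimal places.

Leg 1 (071°, 61 km): east 61 sin 71° = 57.68, north 61 cos 71° = 19.86
Leg 2 (353°, 40 km): east 40 sin 353° = -4.87, north 40 cos 353° = 39.70
Leg 3 (325°, 99 km): east 99 sin 325° = -56.78, north 99 cos 325° = 81.10
Summing: -3.98 km east, 140.66 km north → (-3.98, 140.66).

(-3.98, 140.66)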